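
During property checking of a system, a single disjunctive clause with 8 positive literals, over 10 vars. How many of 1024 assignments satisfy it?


Step 1: Total=2^10=1024
Step 2: Unsat when all 8 false: 2^2=4
Step 3: Sat=1024-4=1020

1020


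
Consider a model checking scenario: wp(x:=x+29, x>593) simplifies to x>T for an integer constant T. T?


Formula: wp(x:=E, P) = P[E/x] (substitute E for x in postcondition)
Step 1: Postcondition: x>593
Step 2: Substitute x+29 for x: x+29>593
Step 3: Solve for x: x > 593-29 = 564

564


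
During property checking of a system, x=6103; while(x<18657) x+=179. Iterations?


Step 1: x goes from 6103 toward 18657 by 179; the body runs while x<18657, so iterations = ceil((bound-start)/step)
Step 2: Distance=12554
Step 3: ceil(12554/179)=71

71


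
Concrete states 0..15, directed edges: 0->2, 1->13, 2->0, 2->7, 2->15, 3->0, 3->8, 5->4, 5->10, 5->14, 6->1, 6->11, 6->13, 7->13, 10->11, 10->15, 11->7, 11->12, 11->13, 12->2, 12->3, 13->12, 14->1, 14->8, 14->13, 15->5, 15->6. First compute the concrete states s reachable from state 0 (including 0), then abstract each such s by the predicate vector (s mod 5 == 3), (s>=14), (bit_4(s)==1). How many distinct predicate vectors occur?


BFS from 0:
Concrete reachable: {0, 1, 2, 3, 4, 5, 6, 7, 8, 10, 11, 12, 13, 14, 15}
Abstract via predicates (s mod 5 == 3), (s>=14), (bit_4(s)==1):
  (0,0,0) <- {0, 1, 2, 4, 5, 6, 7, 10, 11, 12}
  (0,1,0) <- {14, 15}
  (1,0,0) <- {3, 8, 13}
Distinct abstract states = 3

3


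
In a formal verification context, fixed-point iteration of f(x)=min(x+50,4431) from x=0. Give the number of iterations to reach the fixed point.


Step 1: x=0, cap=4431, increment=50
Step 2: x grows by 50 each step until capped at 4431; fixed point is x=4431
Step 3: iterations = ceil(4431/50) = 89

89


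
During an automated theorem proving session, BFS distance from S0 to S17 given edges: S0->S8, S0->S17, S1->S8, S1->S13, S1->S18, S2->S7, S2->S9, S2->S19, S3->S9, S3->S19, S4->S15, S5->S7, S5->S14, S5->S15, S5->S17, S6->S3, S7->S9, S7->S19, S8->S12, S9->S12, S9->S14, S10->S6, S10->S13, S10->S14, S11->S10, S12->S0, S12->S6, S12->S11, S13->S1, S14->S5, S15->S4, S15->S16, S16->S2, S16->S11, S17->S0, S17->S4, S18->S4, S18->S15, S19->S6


BFS layer-by-layer from S0:
  dist 0: {S0}
  dist 1: {S8, S17}
  -> S17 reached at distance 1
Shortest path length = 1

1


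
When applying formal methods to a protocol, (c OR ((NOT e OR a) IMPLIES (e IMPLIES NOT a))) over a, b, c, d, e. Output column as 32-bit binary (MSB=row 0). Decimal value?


Formula: (c OR ((NOT e OR a) IMPLIES (e IMPLIES NOT a))) over a, b, c, d, e (32 rows)
Evaluate each row (bits = a,b,c,d,e, MSB first):
  row 0 [00000]: (0 OR ((NOT 0 OR 0) IMPLIES (0 IMPLIES NOT 0))) -> 1
  row 1 [00001]: (0 OR ((NOT 1 OR 0) IMPLIES (1 IMPLIES NOT 0))) -> 1
  row 2 [00010]: (0 OR ((NOT 0 OR 0) IMPLIES (0 IMPLIES NOT 0))) -> 1
  row 3 [00011]: (0 OR ((NOT 1 OR 0) IMPLIES (1 IMPLIES NOT 0))) -> 1
  row 4 [00100]: (1 OR ((NOT 0 OR 0) IMPLIES (0 IMPLIES NOT 0))) -> 1
  row 5 [00101]: (1 OR ((NOT 1 OR 0) IMPLIES (1 IMPLIES NOT 0))) -> 1
  row 6 [00110]: (1 OR ((NOT 0 OR 0) IMPLIES (0 IMPLIES NOT 0))) -> 1
  row 7 [00111]: (1 OR ((NOT 1 OR 0) IMPLIES (1 IMPLIES NOT 0))) -> 1
  row 8 [01000]: (0 OR ((NOT 0 OR 0) IMPLIES (0 IMPLIES NOT 0))) -> 1
  row 9 [01001]: (0 OR ((NOT 1 OR 0) IMPLIES (1 IMPLIES NOT 0))) -> 1
  row 10 [01010]: (0 OR ((NOT 0 OR 0) IMPLIES (0 IMPLIES NOT 0))) -> 1
  row 11 [01011]: (0 OR ((NOT 1 OR 0) IMPLIES (1 IMPLIES NOT 0))) -> 1
  row 12 [01100]: (1 OR ((NOT 0 OR 0) IMPLIES (0 IMPLIES NOT 0))) -> 1
  row 13 [01101]: (1 OR ((NOT 1 OR 0) IMPLIES (1 IMPLIES NOT 0))) -> 1
  row 14 [01110]: (1 OR ((NOT 0 OR 0) IMPLIES (0 IMPLIES NOT 0))) -> 1
  row 15 [01111]: (1 OR ((NOT 1 OR 0) IMPLIES (1 IMPLIES NOT 0))) -> 1
  row 16 [10000]: (0 OR ((NOT 0 OR 1) IMPLIES (0 IMPLIES NOT 1))) -> 1
  row 17 [10001]: (0 OR ((NOT 1 OR 1) IMPLIES (1 IMPLIES NOT 1))) -> 0
  row 18 [10010]: (0 OR ((NOT 0 OR 1) IMPLIES (0 IMPLIES NOT 1))) -> 1
  row 19 [10011]: (0 OR ((NOT 1 OR 1) IMPLIES (1 IMPLIES NOT 1))) -> 0
  row 20 [10100]: (1 OR ((NOT 0 OR 1) IMPLIES (0 IMPLIES NOT 1))) -> 1
  row 21 [10101]: (1 OR ((NOT 1 OR 1) IMPLIES (1 IMPLIES NOT 1))) -> 1
  row 22 [10110]: (1 OR ((NOT 0 OR 1) IMPLIES (0 IMPLIES NOT 1))) -> 1
  row 23 [10111]: (1 OR ((NOT 1 OR 1) IMPLIES (1 IMPLIES NOT 1))) -> 1
  row 24 [11000]: (0 OR ((NOT 0 OR 1) IMPLIES (0 IMPLIES NOT 1))) -> 1
  row 25 [11001]: (0 OR ((NOT 1 OR 1) IMPLIES (1 IMPLIES NOT 1))) -> 0
  row 26 [11010]: (0 OR ((NOT 0 OR 1) IMPLIES (0 IMPLIES NOT 1))) -> 1
  row 27 [11011]: (0 OR ((NOT 1 OR 1) IMPLIES (1 IMPLIES NOT 1))) -> 0
  row 28 [11100]: (1 OR ((NOT 0 OR 1) IMPLIES (0 IMPLIES NOT 1))) -> 1
  row 29 [11101]: (1 OR ((NOT 1 OR 1) IMPLIES (1 IMPLIES NOT 1))) -> 1
  row 30 [11110]: (1 OR ((NOT 0 OR 1) IMPLIES (0 IMPLIES NOT 1))) -> 1
  row 31 [11111]: (1 OR ((NOT 1 OR 1) IMPLIES (1 IMPLIES NOT 1))) -> 1
Full result column, 4 rows per line (a,b,c fixed per line; d,e runs 00..11 left to right):
  rows 0-3 [a,b,c=000]: 1111  = hex F
  rows 4-7 [a,b,c=001]: 1111  = hex F
  rows 8-11 [a,b,c=010]: 1111  = hex F
  rows 12-15 [a,b,c=011]: 1111  = hex F
  rows 16-19 [a,b,c=100]: 1010  = hex A
  rows 20-23 [a,b,c=101]: 1111  = hex F
  rows 24-27 [a,b,c=110]: 1010  = hex A
  rows 28-31 [a,b,c=111]: 1111  = hex F
Output column (row 0 .. row 31) = 11111111111111111010111110101111
Output column grouped in 4s = 1111 1111 1111 1111 1010 1111 1010 1111 = 0xFFFFAFAF
Convert to decimal digit by digit (value = value*16 + digit):
  F -> 15
  15*16 + 15 (F) = 255
  255*16 + 15 (F) = 4095
  4095*16 + 15 (F) = 65535
  65535*16 + 10 (A) = 1048570
  1048570*16 + 15 (F) = 16777135
  16777135*16 + 10 (A) = 268434170
  268434170*16 + 15 (F) = 4294946735
Decimal = 4294946735

4294946735


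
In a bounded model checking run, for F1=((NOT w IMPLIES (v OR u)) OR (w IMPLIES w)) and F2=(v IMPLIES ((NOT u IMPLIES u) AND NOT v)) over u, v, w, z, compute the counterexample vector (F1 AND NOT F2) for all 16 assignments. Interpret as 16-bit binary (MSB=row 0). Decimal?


F1 = ((NOT w IMPLIES (v OR u)) OR (w IMPLIES w))
F2 = (v IMPLIES ((NOT u IMPLIES u) AND NOT v))
Counterexample to F1=>F2 is where F1=1 and F2=0.
Evaluate each row (bits = u,v,w,z, MSB first):
  row 0 [0000]: F1=1 F2=1 -> F1&~F2 -> 0
  row 1 [0001]: F1=1 F2=1 -> F1&~F2 -> 0
  row 2 [0010]: F1=1 F2=1 -> F1&~F2 -> 0
  row 3 [0011]: F1=1 F2=1 -> F1&~F2 -> 0
  row 4 [0100]: F1=1 F2=0 -> F1&~F2 -> 1
  row 5 [0101]: F1=1 F2=0 -> F1&~F2 -> 1
  row 6 [0110]: F1=1 F2=0 -> F1&~F2 -> 1
  row 7 [0111]: F1=1 F2=0 -> F1&~F2 -> 1
  row 8 [1000]: F1=1 F2=1 -> F1&~F2 -> 0
  row 9 [1001]: F1=1 F2=1 -> F1&~F2 -> 0
  row 10 [1010]: F1=1 F2=1 -> F1&~F2 -> 0
  row 11 [1011]: F1=1 F2=1 -> F1&~F2 -> 0
  row 12 [1100]: F1=1 F2=0 -> F1&~F2 -> 1
  row 13 [1101]: F1=1 F2=0 -> F1&~F2 -> 1
  row 14 [1110]: F1=1 F2=0 -> F1&~F2 -> 1
  row 15 [1111]: F1=1 F2=0 -> F1&~F2 -> 1
Full result column, 4 rows per line (u,v fixed per line; w,z runs 00..11 left to right):
  rows 0-3 [u,v=00]: 0000  = hex 0
  rows 4-7 [u,v=01]: 1111  = hex F
  rows 8-11 [u,v=10]: 0000  = hex 0
  rows 12-15 [u,v=11]: 1111  = hex F
Counterexample vector (row 0 .. row 15) = 0000111100001111
Output column grouped in 4s = 0000 1111 0000 1111 = 0x0F0F
Convert to decimal digit by digit (value = value*16 + digit):
  0 -> 0
  0*16 + 15 (F) = 15
  15*16 + 0 = 240
  240*16 + 15 (F) = 3855
Decimal = 3855

3855


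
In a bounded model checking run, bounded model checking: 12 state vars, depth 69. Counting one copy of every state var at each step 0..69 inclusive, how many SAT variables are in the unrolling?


BMC unrolls to depth k, creating one copy of each state var for steps 0..k.
Step count = 69 + 1 = 70 (steps 0 through 69)
Vars per step = 12
Total = 12 * 70 = 840

840


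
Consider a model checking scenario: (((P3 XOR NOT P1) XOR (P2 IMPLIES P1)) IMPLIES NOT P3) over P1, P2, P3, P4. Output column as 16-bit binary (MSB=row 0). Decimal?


Formula: (((P3 XOR NOT P1) XOR (P2 IMPLIES P1)) IMPLIES NOT P3) over P1, P2, P3, P4 (16 rows)
Evaluate each row (bits = P1,P2,P3,P4, MSB first):
  row 0 [0000]: (((0 XOR NOT 0) XOR (0 IMPLIES 0)) IMPLIES NOT 0) -> 1
  row 1 [0001]: (((0 XOR NOT 0) XOR (0 IMPLIES 0)) IMPLIES NOT 0) -> 1
  row 2 [0010]: (((1 XOR NOT 0) XOR (0 IMPLIES 0)) IMPLIES NOT 1) -> 0
  row 3 [0011]: (((1 XOR NOT 0) XOR (0 IMPLIES 0)) IMPLIES NOT 1) -> 0
  row 4 [0100]: (((0 XOR NOT 0) XOR (1 IMPLIES 0)) IMPLIES NOT 0) -> 1
  row 5 [0101]: (((0 XOR NOT 0) XOR (1 IMPLIES 0)) IMPLIES NOT 0) -> 1
  row 6 [0110]: (((1 XOR NOT 0) XOR (1 IMPLIES 0)) IMPLIES NOT 1) -> 1
  row 7 [0111]: (((1 XOR NOT 0) XOR (1 IMPLIES 0)) IMPLIES NOT 1) -> 1
  row 8 [1000]: (((0 XOR NOT 1) XOR (0 IMPLIES 1)) IMPLIES NOT 0) -> 1
  row 9 [1001]: (((0 XOR NOT 1) XOR (0 IMPLIES 1)) IMPLIES NOT 0) -> 1
  row 10 [1010]: (((1 XOR NOT 1) XOR (0 IMPLIES 1)) IMPLIES NOT 1) -> 1
  row 11 [1011]: (((1 XOR NOT 1) XOR (0 IMPLIES 1)) IMPLIES NOT 1) -> 1
  row 12 [1100]: (((0 XOR NOT 1) XOR (1 IMPLIES 1)) IMPLIES NOT 0) -> 1
  row 13 [1101]: (((0 XOR NOT 1) XOR (1 IMPLIES 1)) IMPLIES NOT 0) -> 1
  row 14 [1110]: (((1 XOR NOT 1) XOR (1 IMPLIES 1)) IMPLIES NOT 1) -> 1
  row 15 [1111]: (((1 XOR NOT 1) XOR (1 IMPLIES 1)) IMPLIES NOT 1) -> 1
Full result column, 4 rows per line (P1,P2 fixed per line; P3,P4 runs 00..11 left to right):
  rows 0-3 [P1,P2=00]: 1100  = hex C
  rows 4-7 [P1,P2=01]: 1111  = hex F
  rows 8-11 [P1,P2=10]: 1111  = hex F
  rows 12-15 [P1,P2=11]: 1111  = hex F
Output column (row 0 .. row 15) = 1100111111111111
Output column grouped in 4s = 1100 1111 1111 1111 = 0xCFFF
Convert to decimal digit by digit (value = value*16 + digit):
  C -> 12
  12*16 + 15 (F) = 207
  207*16 + 15 (F) = 3327
  3327*16 + 15 (F) = 53247
Decimal = 53247

53247


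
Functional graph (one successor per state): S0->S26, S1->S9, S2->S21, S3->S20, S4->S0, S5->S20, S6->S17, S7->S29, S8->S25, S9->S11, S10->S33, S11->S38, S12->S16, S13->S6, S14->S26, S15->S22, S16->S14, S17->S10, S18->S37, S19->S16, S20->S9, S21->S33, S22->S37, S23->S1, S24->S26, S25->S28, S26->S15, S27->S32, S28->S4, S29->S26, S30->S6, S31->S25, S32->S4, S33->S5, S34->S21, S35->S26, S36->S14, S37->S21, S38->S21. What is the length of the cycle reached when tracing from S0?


Trace from S0 until a state repeats:
  S0 -> S26 -> S15 -> S22 -> S37 -> S21 -> S33 -> S5 -> S20 -> S9 -> S11 -> S38 -> S21
S21 first seen at step 5, revisited at step 12.
Cycle length = 12 - 5 = 7

7


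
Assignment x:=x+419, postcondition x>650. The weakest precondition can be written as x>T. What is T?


Formula: wp(x:=E, P) = P[E/x] (substitute E for x in postcondition)
Step 1: Postcondition: x>650
Step 2: Substitute x+419 for x: x+419>650
Step 3: Solve for x: x > 650-419 = 231

231


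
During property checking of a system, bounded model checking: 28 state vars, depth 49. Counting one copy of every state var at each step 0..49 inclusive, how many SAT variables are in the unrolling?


BMC unrolls to depth k, creating one copy of each state var for steps 0..k.
Step count = 49 + 1 = 50 (steps 0 through 49)
Vars per step = 28
Total = 28 * 50 = 1400

1400


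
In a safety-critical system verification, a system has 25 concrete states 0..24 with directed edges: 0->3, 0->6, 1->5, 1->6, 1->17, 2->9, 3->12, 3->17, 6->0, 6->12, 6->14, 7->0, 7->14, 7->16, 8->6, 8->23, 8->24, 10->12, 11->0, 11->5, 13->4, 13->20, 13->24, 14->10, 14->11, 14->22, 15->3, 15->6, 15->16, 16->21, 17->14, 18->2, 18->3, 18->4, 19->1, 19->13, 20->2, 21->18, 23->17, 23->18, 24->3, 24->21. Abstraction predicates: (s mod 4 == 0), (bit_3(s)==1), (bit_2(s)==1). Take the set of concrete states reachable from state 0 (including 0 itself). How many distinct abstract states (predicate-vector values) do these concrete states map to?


BFS from 0:
Concrete reachable: {0, 3, 5, 6, 10, 11, 12, 14, 17, 22}
Abstract via predicates (s mod 4 == 0), (bit_3(s)==1), (bit_2(s)==1):
  (0,0,0) <- {3, 17}
  (0,0,1) <- {5, 6, 22}
  (0,1,0) <- {10, 11}
  (0,1,1) <- {14}
  (1,0,0) <- {0}
  (1,1,1) <- {12}
Distinct abstract states = 6

6


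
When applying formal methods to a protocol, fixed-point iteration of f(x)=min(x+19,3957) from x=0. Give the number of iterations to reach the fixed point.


Step 1: x=0, cap=3957, increment=19
Step 2: x grows by 19 each step until capped at 3957; fixed point is x=3957
Step 3: iterations = ceil(3957/19) = 209

209


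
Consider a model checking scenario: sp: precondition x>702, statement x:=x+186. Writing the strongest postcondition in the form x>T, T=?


Formula: sp(P, x:=E) = exists old_x. (x = E[old_x/x]) AND P[old_x/x] (old_x is the value of x before the assignment; eliminate old_x by solving x = E[old_x/x] for old_x)
Step 1: Precondition P: x>702, i.e. old_x > 702
Step 2: Assignment gives x = old_x + 186, so old_x = x - 186
Step 3: Substitute into P: x - 186 > 702
Step 4: Simplify: x > 702+186 = 888

888


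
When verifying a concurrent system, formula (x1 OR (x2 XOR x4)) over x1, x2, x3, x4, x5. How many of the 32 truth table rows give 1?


Formula: (x1 OR (x2 XOR x4)) over 5 vars (32 rows)
Evaluate each row (x1, x2, x3, x4, x5 as bits, MSB first):
  row 0 [00000]: (0 OR (0 XOR 0)) -> 0
  row 1 [00001]: (0 OR (0 XOR 0)) -> 0
  row 2 [00010]: (0 OR (0 XOR 1)) -> 1
  row 3 [00011]: (0 OR (0 XOR 1)) -> 1
  row 4 [00100]: (0 OR (0 XOR 0)) -> 0
  row 5 [00101]: (0 OR (0 XOR 0)) -> 0
  row 6 [00110]: (0 OR (0 XOR 1)) -> 1
  row 7 [00111]: (0 OR (0 XOR 1)) -> 1
  row 8 [01000]: (0 OR (1 XOR 0)) -> 1
  row 9 [01001]: (0 OR (1 XOR 0)) -> 1
  row 10 [01010]: (0 OR (1 XOR 1)) -> 0
  row 11 [01011]: (0 OR (1 XOR 1)) -> 0
  row 12 [01100]: (0 OR (1 XOR 0)) -> 1
  row 13 [01101]: (0 OR (1 XOR 0)) -> 1
  row 14 [01110]: (0 OR (1 XOR 1)) -> 0
  row 15 [01111]: (0 OR (1 XOR 1)) -> 0
  row 16 [10000]: (1 OR (0 XOR 0)) -> 1
  row 17 [10001]: (1 OR (0 XOR 0)) -> 1
  row 18 [10010]: (1 OR (0 XOR 1)) -> 1
  row 19 [10011]: (1 OR (0 XOR 1)) -> 1
  row 20 [10100]: (1 OR (0 XOR 0)) -> 1
  row 21 [10101]: (1 OR (0 XOR 0)) -> 1
  row 22 [10110]: (1 OR (0 XOR 1)) -> 1
  row 23 [10111]: (1 OR (0 XOR 1)) -> 1
  row 24 [11000]: (1 OR (1 XOR 0)) -> 1
  row 25 [11001]: (1 OR (1 XOR 0)) -> 1
  row 26 [11010]: (1 OR (1 XOR 1)) -> 1
  row 27 [11011]: (1 OR (1 XOR 1)) -> 1
  row 28 [11100]: (1 OR (1 XOR 0)) -> 1
  row 29 [11101]: (1 OR (1 XOR 0)) -> 1
  row 30 [11110]: (1 OR (1 XOR 1)) -> 1
  row 31 [11111]: (1 OR (1 XOR 1)) -> 1
Full result column, 8 rows per line (x1,x2 fixed per line; x3,x4,x5 runs 000..111 left to right):
  rows 0-7 [x1,x2=00]: 00110011  (ones: 4)
  rows 8-15 [x1,x2=01]: 11001100  (ones: 4)
  rows 16-23 [x1,x2=10]: 11111111  (ones: 8)
  rows 24-31 [x1,x2=11]: 11111111  (ones: 8)
Count of 1-rows = 4+4+8+8 = 24

24


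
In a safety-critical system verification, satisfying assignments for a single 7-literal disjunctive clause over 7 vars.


Step 1: Total=2^7=128
Step 2: Unsat when all 7 false: 2^0=1
Step 3: Sat=128-1=127

127


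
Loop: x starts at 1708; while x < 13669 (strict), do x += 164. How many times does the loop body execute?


Step 1: x goes from 1708 toward 13669 by 164; the body runs while x<13669, so iterations = ceil((bound-start)/step)
Step 2: Distance=11961
Step 3: ceil(11961/164)=73

73


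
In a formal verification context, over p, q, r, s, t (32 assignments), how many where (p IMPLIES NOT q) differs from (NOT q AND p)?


F1 = (p IMPLIES NOT q)
F2 = (NOT q AND p)
Evaluate both on each of 32 rows (bits = p,q,r,s,t):
  row 0 [00000]: F1=1 F2=0 (differ) -> 1
  row 1 [00001]: F1=1 F2=0 (differ) -> 1
  row 2 [00010]: F1=1 F2=0 (differ) -> 1
  row 3 [00011]: F1=1 F2=0 (differ) -> 1
  row 4 [00100]: F1=1 F2=0 (differ) -> 1
  row 5 [00101]: F1=1 F2=0 (differ) -> 1
  row 6 [00110]: F1=1 F2=0 (differ) -> 1
  row 7 [00111]: F1=1 F2=0 (differ) -> 1
  row 8 [01000]: F1=1 F2=0 (differ) -> 1
  row 9 [01001]: F1=1 F2=0 (differ) -> 1
  row 10 [01010]: F1=1 F2=0 (differ) -> 1
  row 11 [01011]: F1=1 F2=0 (differ) -> 1
  row 12 [01100]: F1=1 F2=0 (differ) -> 1
  row 13 [01101]: F1=1 F2=0 (differ) -> 1
  row 14 [01110]: F1=1 F2=0 (differ) -> 1
  row 15 [01111]: F1=1 F2=0 (differ) -> 1
  row 16 [10000]: F1=1 F2=1 -> 0
  row 17 [10001]: F1=1 F2=1 -> 0
  row 18 [10010]: F1=1 F2=1 -> 0
  row 19 [10011]: F1=1 F2=1 -> 0
  row 20 [10100]: F1=1 F2=1 -> 0
  row 21 [10101]: F1=1 F2=1 -> 0
  row 22 [10110]: F1=1 F2=1 -> 0
  row 23 [10111]: F1=1 F2=1 -> 0
  row 24 [11000]: F1=0 F2=0 -> 0
  row 25 [11001]: F1=0 F2=0 -> 0
  row 26 [11010]: F1=0 F2=0 -> 0
  row 27 [11011]: F1=0 F2=0 -> 0
  row 28 [11100]: F1=0 F2=0 -> 0
  row 29 [11101]: F1=0 F2=0 -> 0
  row 30 [11110]: F1=0 F2=0 -> 0
  row 31 [11111]: F1=0 F2=0 -> 0
Full result column, 8 rows per line (p,q fixed per line; r,s,t runs 000..111 left to right):
  rows 0-7 [p,q=00]: 11111111  (ones: 8)
  rows 8-15 [p,q=01]: 11111111  (ones: 8)
  rows 16-23 [p,q=10]: 00000000  (ones: 0)
  rows 24-31 [p,q=11]: 00000000  (ones: 0)
Disagreements = 8+8+0+0 = 16

16


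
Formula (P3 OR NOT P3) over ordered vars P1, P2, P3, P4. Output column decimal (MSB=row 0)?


Formula: (P3 OR NOT P3) over P1, P2, P3, P4 (16 rows)
Evaluate each row (bits = P1,P2,P3,P4, MSB first):
  row 0 [0000]: (0 OR NOT 0) -> 1
  row 1 [0001]: (0 OR NOT 0) -> 1
  row 2 [0010]: (1 OR NOT 1) -> 1
  row 3 [0011]: (1 OR NOT 1) -> 1
  row 4 [0100]: (0 OR NOT 0) -> 1
  row 5 [0101]: (0 OR NOT 0) -> 1
  row 6 [0110]: (1 OR NOT 1) -> 1
  row 7 [0111]: (1 OR NOT 1) -> 1
  row 8 [1000]: (0 OR NOT 0) -> 1
  row 9 [1001]: (0 OR NOT 0) -> 1
  row 10 [1010]: (1 OR NOT 1) -> 1
  row 11 [1011]: (1 OR NOT 1) -> 1
  row 12 [1100]: (0 OR NOT 0) -> 1
  row 13 [1101]: (0 OR NOT 0) -> 1
  row 14 [1110]: (1 OR NOT 1) -> 1
  row 15 [1111]: (1 OR NOT 1) -> 1
Full result column, 4 rows per line (P1,P2 fixed per line; P3,P4 runs 00..11 left to right):
  rows 0-3 [P1,P2=00]: 1111  = hex F
  rows 4-7 [P1,P2=01]: 1111  = hex F
  rows 8-11 [P1,P2=10]: 1111  = hex F
  rows 12-15 [P1,P2=11]: 1111  = hex F
Output column (row 0 .. row 15) = 1111111111111111
Output column grouped in 4s = 1111 1111 1111 1111 = 0xFFFF
Convert to decimal digit by digit (value = value*16 + digit):
  F -> 15
  15*16 + 15 (F) = 255
  255*16 + 15 (F) = 4095
  4095*16 + 15 (F) = 65535
Decimal = 65535

65535


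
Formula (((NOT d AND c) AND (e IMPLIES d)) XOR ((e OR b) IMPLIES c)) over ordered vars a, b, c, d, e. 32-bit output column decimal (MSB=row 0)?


Formula: (((NOT d AND c) AND (e IMPLIES d)) XOR ((e OR b) IMPLIES c)) over a, b, c, d, e (32 rows)
Evaluate each row (bits = a,b,c,d,e, MSB first):
  row 0 [00000]: (((NOT 0 AND 0) AND (0 IMPLIES 0)) XOR ((0 OR 0) IMPLIES 0)) -> 1
  row 1 [00001]: (((NOT 0 AND 0) AND (1 IMPLIES 0)) XOR ((1 OR 0) IMPLIES 0)) -> 0
  row 2 [00010]: (((NOT 1 AND 0) AND (0 IMPLIES 1)) XOR ((0 OR 0) IMPLIES 0)) -> 1
  row 3 [00011]: (((NOT 1 AND 0) AND (1 IMPLIES 1)) XOR ((1 OR 0) IMPLIES 0)) -> 0
  row 4 [00100]: (((NOT 0 AND 1) AND (0 IMPLIES 0)) XOR ((0 OR 0) IMPLIES 1)) -> 0
  row 5 [00101]: (((NOT 0 AND 1) AND (1 IMPLIES 0)) XOR ((1 OR 0) IMPLIES 1)) -> 1
  row 6 [00110]: (((NOT 1 AND 1) AND (0 IMPLIES 1)) XOR ((0 OR 0) IMPLIES 1)) -> 1
  row 7 [00111]: (((NOT 1 AND 1) AND (1 IMPLIES 1)) XOR ((1 OR 0) IMPLIES 1)) -> 1
  row 8 [01000]: (((NOT 0 AND 0) AND (0 IMPLIES 0)) XOR ((0 OR 1) IMPLIES 0)) -> 0
  row 9 [01001]: (((NOT 0 AND 0) AND (1 IMPLIES 0)) XOR ((1 OR 1) IMPLIES 0)) -> 0
  row 10 [01010]: (((NOT 1 AND 0) AND (0 IMPLIES 1)) XOR ((0 OR 1) IMPLIES 0)) -> 0
  row 11 [01011]: (((NOT 1 AND 0) AND (1 IMPLIES 1)) XOR ((1 OR 1) IMPLIES 0)) -> 0
  row 12 [01100]: (((NOT 0 AND 1) AND (0 IMPLIES 0)) XOR ((0 OR 1) IMPLIES 1)) -> 0
  row 13 [01101]: (((NOT 0 AND 1) AND (1 IMPLIES 0)) XOR ((1 OR 1) IMPLIES 1)) -> 1
  row 14 [01110]: (((NOT 1 AND 1) AND (0 IMPLIES 1)) XOR ((0 OR 1) IMPLIES 1)) -> 1
  row 15 [01111]: (((NOT 1 AND 1) AND (1 IMPLIES 1)) XOR ((1 OR 1) IMPLIES 1)) -> 1
  row 16 [10000]: (((NOT 0 AND 0) AND (0 IMPLIES 0)) XOR ((0 OR 0) IMPLIES 0)) -> 1
  row 17 [10001]: (((NOT 0 AND 0) AND (1 IMPLIES 0)) XOR ((1 OR 0) IMPLIES 0)) -> 0
  row 18 [10010]: (((NOT 1 AND 0) AND (0 IMPLIES 1)) XOR ((0 OR 0) IMPLIES 0)) -> 1
  row 19 [10011]: (((NOT 1 AND 0) AND (1 IMPLIES 1)) XOR ((1 OR 0) IMPLIES 0)) -> 0
  row 20 [10100]: (((NOT 0 AND 1) AND (0 IMPLIES 0)) XOR ((0 OR 0) IMPLIES 1)) -> 0
  row 21 [10101]: (((NOT 0 AND 1) AND (1 IMPLIES 0)) XOR ((1 OR 0) IMPLIES 1)) -> 1
  row 22 [10110]: (((NOT 1 AND 1) AND (0 IMPLIES 1)) XOR ((0 OR 0) IMPLIES 1)) -> 1
  row 23 [10111]: (((NOT 1 AND 1) AND (1 IMPLIES 1)) XOR ((1 OR 0) IMPLIES 1)) -> 1
  row 24 [11000]: (((NOT 0 AND 0) AND (0 IMPLIES 0)) XOR ((0 OR 1) IMPLIES 0)) -> 0
  row 25 [11001]: (((NOT 0 AND 0) AND (1 IMPLIES 0)) XOR ((1 OR 1) IMPLIES 0)) -> 0
  row 26 [11010]: (((NOT 1 AND 0) AND (0 IMPLIES 1)) XOR ((0 OR 1) IMPLIES 0)) -> 0
  row 27 [11011]: (((NOT 1 AND 0) AND (1 IMPLIES 1)) XOR ((1 OR 1) IMPLIES 0)) -> 0
  row 28 [11100]: (((NOT 0 AND 1) AND (0 IMPLIES 0)) XOR ((0 OR 1) IMPLIES 1)) -> 0
  row 29 [11101]: (((NOT 0 AND 1) AND (1 IMPLIES 0)) XOR ((1 OR 1) IMPLIES 1)) -> 1
  row 30 [11110]: (((NOT 1 AND 1) AND (0 IMPLIES 1)) XOR ((0 OR 1) IMPLIES 1)) -> 1
  row 31 [11111]: (((NOT 1 AND 1) AND (1 IMPLIES 1)) XOR ((1 OR 1) IMPLIES 1)) -> 1
Full result column, 4 rows per line (a,b,c fixed per line; d,e runs 00..11 left to right):
  rows 0-3 [a,b,c=000]: 1010  = hex A
  rows 4-7 [a,b,c=001]: 0111  = hex 7
  rows 8-11 [a,b,c=010]: 0000  = hex 0
  rows 12-15 [a,b,c=011]: 0111  = hex 7
  rows 16-19 [a,b,c=100]: 1010  = hex A
  rows 20-23 [a,b,c=101]: 0111  = hex 7
  rows 24-27 [a,b,c=110]: 0000  = hex 0
  rows 28-31 [a,b,c=111]: 0111  = hex 7
Output column (row 0 .. row 31) = 10100111000001111010011100000111
Output column grouped in 4s = 1010 0111 0000 0111 1010 0111 0000 0111 = 0xA707A707
Convert to decimal digit by digit (value = value*16 + digit):
  A -> 10
  10*16 + 7 = 167
  167*16 + 0 = 2672
  2672*16 + 7 = 42759
  42759*16 + 10 (A) = 684154
  684154*16 + 7 = 10946471
  10946471*16 + 0 = 175143536
  175143536*16 + 7 = 2802296583
Decimal = 2802296583

2802296583


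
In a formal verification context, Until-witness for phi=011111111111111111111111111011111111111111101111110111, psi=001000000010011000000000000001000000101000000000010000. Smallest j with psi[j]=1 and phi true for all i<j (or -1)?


(phi U psi) at 0: need smallest j with psi[j]=1 and phi[i]=1 for all i in [0,j).
Scan from step 0:
  step 0: phi=0 -> phi-prefix broken from here
  step 2: psi=1 but phi already failed -> not a witness
  step 10: psi=1 but phi already failed -> not a witness
  step 13: psi=1 but phi already failed -> not a witness
  step 14: psi=1 but phi already failed -> not a witness
  step 29: psi=1 but phi already failed -> not a witness
  step 36: psi=1 but phi already failed -> not a witness
  step 38: psi=1 but phi already failed -> not a witness
  step 49: psi=1 but phi already failed -> not a witness
  end of trace: no witness -> -1
Witness step = -1

-1


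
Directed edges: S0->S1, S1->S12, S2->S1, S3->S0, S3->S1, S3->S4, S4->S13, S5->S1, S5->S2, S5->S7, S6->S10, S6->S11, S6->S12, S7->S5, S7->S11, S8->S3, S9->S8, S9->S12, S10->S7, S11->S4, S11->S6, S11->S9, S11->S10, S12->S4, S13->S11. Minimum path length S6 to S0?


BFS layer-by-layer from S6:
  dist 0: {S6}
  dist 1: {S10, S11, S12}
  dist 2: {S4, S7, S9}
  dist 3: {S5, S8, S13}
  dist 4: {S1, S2, S3}
  dist 5: {S0}
  -> S0 reached at distance 5
Shortest path length = 5

5


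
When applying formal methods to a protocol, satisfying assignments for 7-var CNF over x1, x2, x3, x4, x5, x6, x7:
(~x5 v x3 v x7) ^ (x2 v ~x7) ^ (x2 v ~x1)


CNF with 3 clauses over 7 vars (128 assignments).
An assignment satisfies CNF iff every clause has >=1 true literal.
Check each row (bits = x1,x2,x3,x4,x5,x6,x7; clause T/F shown):
  row 0 [0000000]: clauses=TTT -> 1
  row 1 [0000001]: clauses=TFT -> 0
  row 2 [0000010]: clauses=TTT -> 1
  row 3 [0000011]: clauses=TFT -> 0
  row 4 [0000100]: clauses=FTT -> 0
  (every remaining row is evaluated the same way; all 128 results are listed next)
Full result column, 8 rows per line (x1,x2,x3,x4 fixed per line; x5,x6,x7 runs 000..111 left to right):
  rows 0-7 [x1,x2,x3,x4=0000]: 10100000  (ones: 2)
  rows 8-15 [x1,x2,x3,x4=0001]: 10100000  (ones: 2)
  rows 16-23 [x1,x2,x3,x4=0010]: 10101010  (ones: 4)
  rows 24-31 [x1,x2,x3,x4=0011]: 10101010  (ones: 4)
  rows 32-39 [x1,x2,x3,x4=0100]: 11110101  (ones: 6)
  rows 40-47 [x1,x2,x3,x4=0101]: 11110101  (ones: 6)
  rows 48-55 [x1,x2,x3,x4=0110]: 11111111  (ones: 8)
  rows 56-63 [x1,x2,x3,x4=0111]: 11111111  (ones: 8)
  rows 64-71 [x1,x2,x3,x4=1000]: 00000000  (ones: 0)
  rows 72-79 [x1,x2,x3,x4=1001]: 00000000  (ones: 0)
  rows 80-87 [x1,x2,x3,x4=1010]: 00000000  (ones: 0)
  rows 88-95 [x1,x2,x3,x4=1011]: 00000000  (ones: 0)
  rows 96-103 [x1,x2,x3,x4=1100]: 11110101  (ones: 6)
  rows 104-111 [x1,x2,x3,x4=1101]: 11110101  (ones: 6)
  rows 112-119 [x1,x2,x3,x4=1110]: 11111111  (ones: 8)
  rows 120-127 [x1,x2,x3,x4=1111]: 11111111  (ones: 8)
Satisfying assignments = 2+2+4+4+6+6+8+8+0+0+0+0+6+6+8+8 = 68

68


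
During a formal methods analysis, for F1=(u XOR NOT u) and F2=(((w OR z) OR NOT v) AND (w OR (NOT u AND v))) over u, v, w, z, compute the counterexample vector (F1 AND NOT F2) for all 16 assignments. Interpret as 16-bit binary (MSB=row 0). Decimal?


F1 = (u XOR NOT u)
F2 = (((w OR z) OR NOT v) AND (w OR (NOT u AND v)))
Counterexample to F1=>F2 is where F1=1 and F2=0.
Evaluate each row (bits = u,v,w,z, MSB first):
  row 0 [0000]: F1=1 F2=0 -> F1&~F2 -> 1
  row 1 [0001]: F1=1 F2=0 -> F1&~F2 -> 1
  row 2 [0010]: F1=1 F2=1 -> F1&~F2 -> 0
  row 3 [0011]: F1=1 F2=1 -> F1&~F2 -> 0
  row 4 [0100]: F1=1 F2=0 -> F1&~F2 -> 1
  row 5 [0101]: F1=1 F2=1 -> F1&~F2 -> 0
  row 6 [0110]: F1=1 F2=1 -> F1&~F2 -> 0
  row 7 [0111]: F1=1 F2=1 -> F1&~F2 -> 0
  row 8 [1000]: F1=1 F2=0 -> F1&~F2 -> 1
  row 9 [1001]: F1=1 F2=0 -> F1&~F2 -> 1
  row 10 [1010]: F1=1 F2=1 -> F1&~F2 -> 0
  row 11 [1011]: F1=1 F2=1 -> F1&~F2 -> 0
  row 12 [1100]: F1=1 F2=0 -> F1&~F2 -> 1
  row 13 [1101]: F1=1 F2=0 -> F1&~F2 -> 1
  row 14 [1110]: F1=1 F2=1 -> F1&~F2 -> 0
  row 15 [1111]: F1=1 F2=1 -> F1&~F2 -> 0
Full result column, 4 rows per line (u,v fixed per line; w,z runs 00..11 left to right):
  rows 0-3 [u,v=00]: 1100  = hex C
  rows 4-7 [u,v=01]: 1000  = hex 8
  rows 8-11 [u,v=10]: 1100  = hex C
  rows 12-15 [u,v=11]: 1100  = hex C
Counterexample vector (row 0 .. row 15) = 1100100011001100
Output column grouped in 4s = 1100 1000 1100 1100 = 0xC8CC
Convert to decimal digit by digit (value = value*16 + digit):
  C -> 12
  12*16 + 8 = 200
  200*16 + 12 (C) = 3212
  3212*16 + 12 (C) = 51404
Decimal = 51404

51404


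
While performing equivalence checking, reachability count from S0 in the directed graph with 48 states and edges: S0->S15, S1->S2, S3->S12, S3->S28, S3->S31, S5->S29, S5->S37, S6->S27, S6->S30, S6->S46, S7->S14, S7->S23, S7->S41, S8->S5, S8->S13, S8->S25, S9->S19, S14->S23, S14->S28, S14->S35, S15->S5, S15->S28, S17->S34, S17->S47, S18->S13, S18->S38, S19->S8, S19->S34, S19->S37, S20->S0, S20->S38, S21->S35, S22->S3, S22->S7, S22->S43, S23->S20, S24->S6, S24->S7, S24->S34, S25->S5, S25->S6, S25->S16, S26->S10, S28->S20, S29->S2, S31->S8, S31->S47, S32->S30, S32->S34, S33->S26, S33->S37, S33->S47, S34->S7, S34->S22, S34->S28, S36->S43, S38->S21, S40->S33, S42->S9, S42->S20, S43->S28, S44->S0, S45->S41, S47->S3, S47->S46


BFS from S0:
  layer 0: {S0}
  layer 1: {S15}
  layer 2: {S5, S28}
  layer 3: {S20, S29, S37}
  layer 4: {S2, S38}
  layer 5: {S21}
  layer 6: {S35}
Reachable set: {S0, S2, S5, S15, S20, S21, S28, S29, S35, S37, S38}
Count = 11

11


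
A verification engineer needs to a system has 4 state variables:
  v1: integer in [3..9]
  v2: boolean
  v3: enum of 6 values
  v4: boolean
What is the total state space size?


State space = product of domain sizes of all variables.
Domain sizes:
  v1 (integer in [3..9]): 7
  v2 (boolean): 2
  v3 (enum of 6 values): 6
  v4 (boolean): 2
Product = 7 * 2 * 6 * 2 = 168

168


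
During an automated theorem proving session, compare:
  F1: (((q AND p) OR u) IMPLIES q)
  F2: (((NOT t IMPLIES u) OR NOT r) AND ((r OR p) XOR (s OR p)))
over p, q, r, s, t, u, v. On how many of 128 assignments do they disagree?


F1 = (((q AND p) OR u) IMPLIES q)
F2 = (((NOT t IMPLIES u) OR NOT r) AND ((r OR p) XOR (s OR p)))
Evaluate both on each of 128 rows (bits = p,q,r,s,t,u,v):
  row 0 [0000000]: F1=1 F2=0 (differ) -> 1
  row 1 [0000001]: F1=1 F2=0 (differ) -> 1
  row 2 [0000010]: F1=0 F2=0 -> 0
  row 3 [0000011]: F1=0 F2=0 -> 0
  row 4 [0000100]: F1=1 F2=0 (differ) -> 1
  (every remaining row is evaluated the same way; all 128 results are listed next)
Full result column, 8 rows per line (p,q,r,s fixed per line; t,u,v runs 000..111 left to right):
  rows 0-7 [p,q,r,s=0000]: 11001100  (ones: 4)
  rows 8-15 [p,q,r,s=0001]: 00110011  (ones: 4)
  rows 16-23 [p,q,r,s=0010]: 11110011  (ones: 6)
  rows 24-31 [p,q,r,s=0011]: 11001100  (ones: 4)
  rows 32-39 [p,q,r,s=0100]: 11111111  (ones: 8)
  rows 40-47 [p,q,r,s=0101]: 00000000  (ones: 0)
  rows 48-55 [p,q,r,s=0110]: 11000000  (ones: 2)
  rows 56-63 [p,q,r,s=0111]: 11111111  (ones: 8)
  rows 64-71 [p,q,r,s=1000]: 11001100  (ones: 4)
  rows 72-79 [p,q,r,s=1001]: 11001100  (ones: 4)
  rows 80-87 [p,q,r,s=1010]: 11001100  (ones: 4)
  rows 88-95 [p,q,r,s=1011]: 11001100  (ones: 4)
  rows 96-103 [p,q,r,s=1100]: 11111111  (ones: 8)
  rows 104-111 [p,q,r,s=1101]: 11111111  (ones: 8)
  rows 112-119 [p,q,r,s=1110]: 11111111  (ones: 8)
  rows 120-127 [p,q,r,s=1111]: 11111111  (ones: 8)
Disagreements = 4+4+6+4+8+0+2+8+4+4+4+4+8+8+8+8 = 84

84


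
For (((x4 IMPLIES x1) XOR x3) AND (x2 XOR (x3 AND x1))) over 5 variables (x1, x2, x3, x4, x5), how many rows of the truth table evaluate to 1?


Formula: (((x4 IMPLIES x1) XOR x3) AND (x2 XOR (x3 AND x1))) over 5 vars (32 rows)
Evaluate each row (x1, x2, x3, x4, x5 as bits, MSB first):
  row 0 [00000]: (((0 IMPLIES 0) XOR 0) AND (0 XOR (0 AND 0))) -> 0
  row 1 [00001]: (((0 IMPLIES 0) XOR 0) AND (0 XOR (0 AND 0))) -> 0
  row 2 [00010]: (((1 IMPLIES 0) XOR 0) AND (0 XOR (0 AND 0))) -> 0
  row 3 [00011]: (((1 IMPLIES 0) XOR 0) AND (0 XOR (0 AND 0))) -> 0
  row 4 [00100]: (((0 IMPLIES 0) XOR 1) AND (0 XOR (1 AND 0))) -> 0
  row 5 [00101]: (((0 IMPLIES 0) XOR 1) AND (0 XOR (1 AND 0))) -> 0
  row 6 [00110]: (((1 IMPLIES 0) XOR 1) AND (0 XOR (1 AND 0))) -> 0
  row 7 [00111]: (((1 IMPLIES 0) XOR 1) AND (0 XOR (1 AND 0))) -> 0
  row 8 [01000]: (((0 IMPLIES 0) XOR 0) AND (1 XOR (0 AND 0))) -> 1
  row 9 [01001]: (((0 IMPLIES 0) XOR 0) AND (1 XOR (0 AND 0))) -> 1
  row 10 [01010]: (((1 IMPLIES 0) XOR 0) AND (1 XOR (0 AND 0))) -> 0
  row 11 [01011]: (((1 IMPLIES 0) XOR 0) AND (1 XOR (0 AND 0))) -> 0
  row 12 [01100]: (((0 IMPLIES 0) XOR 1) AND (1 XOR (1 AND 0))) -> 0
  row 13 [01101]: (((0 IMPLIES 0) XOR 1) AND (1 XOR (1 AND 0))) -> 0
  row 14 [01110]: (((1 IMPLIES 0) XOR 1) AND (1 XOR (1 AND 0))) -> 1
  row 15 [01111]: (((1 IMPLIES 0) XOR 1) AND (1 XOR (1 AND 0))) -> 1
  row 16 [10000]: (((0 IMPLIES 1) XOR 0) AND (0 XOR (0 AND 1))) -> 0
  row 17 [10001]: (((0 IMPLIES 1) XOR 0) AND (0 XOR (0 AND 1))) -> 0
  row 18 [10010]: (((1 IMPLIES 1) XOR 0) AND (0 XOR (0 AND 1))) -> 0
  row 19 [10011]: (((1 IMPLIES 1) XOR 0) AND (0 XOR (0 AND 1))) -> 0
  row 20 [10100]: (((0 IMPLIES 1) XOR 1) AND (0 XOR (1 AND 1))) -> 0
  row 21 [10101]: (((0 IMPLIES 1) XOR 1) AND (0 XOR (1 AND 1))) -> 0
  row 22 [10110]: (((1 IMPLIES 1) XOR 1) AND (0 XOR (1 AND 1))) -> 0
  row 23 [10111]: (((1 IMPLIES 1) XOR 1) AND (0 XOR (1 AND 1))) -> 0
  row 24 [11000]: (((0 IMPLIES 1) XOR 0) AND (1 XOR (0 AND 1))) -> 1
  row 25 [11001]: (((0 IMPLIES 1) XOR 0) AND (1 XOR (0 AND 1))) -> 1
  row 26 [11010]: (((1 IMPLIES 1) XOR 0) AND (1 XOR (0 AND 1))) -> 1
  row 27 [11011]: (((1 IMPLIES 1) XOR 0) AND (1 XOR (0 AND 1))) -> 1
  row 28 [11100]: (((0 IMPLIES 1) XOR 1) AND (1 XOR (1 AND 1))) -> 0
  row 29 [11101]: (((0 IMPLIES 1) XOR 1) AND (1 XOR (1 AND 1))) -> 0
  row 30 [11110]: (((1 IMPLIES 1) XOR 1) AND (1 XOR (1 AND 1))) -> 0
  row 31 [11111]: (((1 IMPLIES 1) XOR 1) AND (1 XOR (1 AND 1))) -> 0
Full result column, 8 rows per line (x1,x2 fixed per line; x3,x4,x5 runs 000..111 left to right):
  rows 0-7 [x1,x2=00]: 00000000  (ones: 0)
  rows 8-15 [x1,x2=01]: 11000011  (ones: 4)
  rows 16-23 [x1,x2=10]: 00000000  (ones: 0)
  rows 24-31 [x1,x2=11]: 11110000  (ones: 4)
Count of 1-rows = 0+4+0+4 = 8

8


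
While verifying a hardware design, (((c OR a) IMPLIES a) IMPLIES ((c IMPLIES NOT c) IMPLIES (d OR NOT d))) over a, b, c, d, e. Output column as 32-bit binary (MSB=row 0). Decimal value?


Formula: (((c OR a) IMPLIES a) IMPLIES ((c IMPLIES NOT c) IMPLIES (d OR NOT d))) over a, b, c, d, e (32 rows)
Evaluate each row (bits = a,b,c,d,e, MSB first):
  row 0 [00000]: (((0 OR 0) IMPLIES 0) IMPLIES ((0 IMPLIES NOT 0) IMPLIES (0 OR NOT 0))) -> 1
  row 1 [00001]: (((0 OR 0) IMPLIES 0) IMPLIES ((0 IMPLIES NOT 0) IMPLIES (0 OR NOT 0))) -> 1
  row 2 [00010]: (((0 OR 0) IMPLIES 0) IMPLIES ((0 IMPLIES NOT 0) IMPLIES (1 OR NOT 1))) -> 1
  row 3 [00011]: (((0 OR 0) IMPLIES 0) IMPLIES ((0 IMPLIES NOT 0) IMPLIES (1 OR NOT 1))) -> 1
  row 4 [00100]: (((1 OR 0) IMPLIES 0) IMPLIES ((1 IMPLIES NOT 1) IMPLIES (0 OR NOT 0))) -> 1
  row 5 [00101]: (((1 OR 0) IMPLIES 0) IMPLIES ((1 IMPLIES NOT 1) IMPLIES (0 OR NOT 0))) -> 1
  row 6 [00110]: (((1 OR 0) IMPLIES 0) IMPLIES ((1 IMPLIES NOT 1) IMPLIES (1 OR NOT 1))) -> 1
  row 7 [00111]: (((1 OR 0) IMPLIES 0) IMPLIES ((1 IMPLIES NOT 1) IMPLIES (1 OR NOT 1))) -> 1
  row 8 [01000]: (((0 OR 0) IMPLIES 0) IMPLIES ((0 IMPLIES NOT 0) IMPLIES (0 OR NOT 0))) -> 1
  row 9 [01001]: (((0 OR 0) IMPLIES 0) IMPLIES ((0 IMPLIES NOT 0) IMPLIES (0 OR NOT 0))) -> 1
  row 10 [01010]: (((0 OR 0) IMPLIES 0) IMPLIES ((0 IMPLIES NOT 0) IMPLIES (1 OR NOT 1))) -> 1
  row 11 [01011]: (((0 OR 0) IMPLIES 0) IMPLIES ((0 IMPLIES NOT 0) IMPLIES (1 OR NOT 1))) -> 1
  row 12 [01100]: (((1 OR 0) IMPLIES 0) IMPLIES ((1 IMPLIES NOT 1) IMPLIES (0 OR NOT 0))) -> 1
  row 13 [01101]: (((1 OR 0) IMPLIES 0) IMPLIES ((1 IMPLIES NOT 1) IMPLIES (0 OR NOT 0))) -> 1
  row 14 [01110]: (((1 OR 0) IMPLIES 0) IMPLIES ((1 IMPLIES NOT 1) IMPLIES (1 OR NOT 1))) -> 1
  row 15 [01111]: (((1 OR 0) IMPLIES 0) IMPLIES ((1 IMPLIES NOT 1) IMPLIES (1 OR NOT 1))) -> 1
  row 16 [10000]: (((0 OR 1) IMPLIES 1) IMPLIES ((0 IMPLIES NOT 0) IMPLIES (0 OR NOT 0))) -> 1
  row 17 [10001]: (((0 OR 1) IMPLIES 1) IMPLIES ((0 IMPLIES NOT 0) IMPLIES (0 OR NOT 0))) -> 1
  row 18 [10010]: (((0 OR 1) IMPLIES 1) IMPLIES ((0 IMPLIES NOT 0) IMPLIES (1 OR NOT 1))) -> 1
  row 19 [10011]: (((0 OR 1) IMPLIES 1) IMPLIES ((0 IMPLIES NOT 0) IMPLIES (1 OR NOT 1))) -> 1
  row 20 [10100]: (((1 OR 1) IMPLIES 1) IMPLIES ((1 IMPLIES NOT 1) IMPLIES (0 OR NOT 0))) -> 1
  row 21 [10101]: (((1 OR 1) IMPLIES 1) IMPLIES ((1 IMPLIES NOT 1) IMPLIES (0 OR NOT 0))) -> 1
  row 22 [10110]: (((1 OR 1) IMPLIES 1) IMPLIES ((1 IMPLIES NOT 1) IMPLIES (1 OR NOT 1))) -> 1
  row 23 [10111]: (((1 OR 1) IMPLIES 1) IMPLIES ((1 IMPLIES NOT 1) IMPLIES (1 OR NOT 1))) -> 1
  row 24 [11000]: (((0 OR 1) IMPLIES 1) IMPLIES ((0 IMPLIES NOT 0) IMPLIES (0 OR NOT 0))) -> 1
  row 25 [11001]: (((0 OR 1) IMPLIES 1) IMPLIES ((0 IMPLIES NOT 0) IMPLIES (0 OR NOT 0))) -> 1
  row 26 [11010]: (((0 OR 1) IMPLIES 1) IMPLIES ((0 IMPLIES NOT 0) IMPLIES (1 OR NOT 1))) -> 1
  row 27 [11011]: (((0 OR 1) IMPLIES 1) IMPLIES ((0 IMPLIES NOT 0) IMPLIES (1 OR NOT 1))) -> 1
  row 28 [11100]: (((1 OR 1) IMPLIES 1) IMPLIES ((1 IMPLIES NOT 1) IMPLIES (0 OR NOT 0))) -> 1
  row 29 [11101]: (((1 OR 1) IMPLIES 1) IMPLIES ((1 IMPLIES NOT 1) IMPLIES (0 OR NOT 0))) -> 1
  row 30 [11110]: (((1 OR 1) IMPLIES 1) IMPLIES ((1 IMPLIES NOT 1) IMPLIES (1 OR NOT 1))) -> 1
  row 31 [11111]: (((1 OR 1) IMPLIES 1) IMPLIES ((1 IMPLIES NOT 1) IMPLIES (1 OR NOT 1))) -> 1
Full result column, 4 rows per line (a,b,c fixed per line; d,e runs 00..11 left to right):
  rows 0-3 [a,b,c=000]: 1111  = hex F
  rows 4-7 [a,b,c=001]: 1111  = hex F
  rows 8-11 [a,b,c=010]: 1111  = hex F
  rows 12-15 [a,b,c=011]: 1111  = hex F
  rows 16-19 [a,b,c=100]: 1111  = hex F
  rows 20-23 [a,b,c=101]: 1111  = hex F
  rows 24-27 [a,b,c=110]: 1111  = hex F
  rows 28-31 [a,b,c=111]: 1111  = hex F
Output column (row 0 .. row 31) = 11111111111111111111111111111111
Output column grouped in 4s = 1111 1111 1111 1111 1111 1111 1111 1111 = 0xFFFFFFFF
Convert to decimal digit by digit (value = value*16 + digit):
  F -> 15
  15*16 + 15 (F) = 255
  255*16 + 15 (F) = 4095
  4095*16 + 15 (F) = 65535
  65535*16 + 15 (F) = 1048575
  1048575*16 + 15 (F) = 16777215
  16777215*16 + 15 (F) = 268435455
  268435455*16 + 15 (F) = 4294967295
Decimal = 4294967295

4294967295


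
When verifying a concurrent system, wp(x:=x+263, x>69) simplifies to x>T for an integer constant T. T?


Formula: wp(x:=E, P) = P[E/x] (substitute E for x in postcondition)
Step 1: Postcondition: x>69
Step 2: Substitute x+263 for x: x+263>69
Step 3: Solve for x: x > 69-263 = -194

-194


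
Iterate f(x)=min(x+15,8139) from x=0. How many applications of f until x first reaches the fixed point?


Step 1: x=0, cap=8139, increment=15
Step 2: x grows by 15 each step until capped at 8139; fixed point is x=8139
Step 3: iterations = ceil(8139/15) = 543

543


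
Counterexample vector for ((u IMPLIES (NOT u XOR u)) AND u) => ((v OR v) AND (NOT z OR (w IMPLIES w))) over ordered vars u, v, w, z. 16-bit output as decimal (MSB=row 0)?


F1 = ((u IMPLIES (NOT u XOR u)) AND u)
F2 = ((v OR v) AND (NOT z OR (w IMPLIES w)))
Counterexample to F1=>F2 is where F1=1 and F2=0.
Evaluate each row (bits = u,v,w,z, MSB first):
  row 0 [0000]: F1=0 F2=0 -> F1&~F2 -> 0
  row 1 [0001]: F1=0 F2=0 -> F1&~F2 -> 0
  row 2 [0010]: F1=0 F2=0 -> F1&~F2 -> 0
  row 3 [0011]: F1=0 F2=0 -> F1&~F2 -> 0
  row 4 [0100]: F1=0 F2=1 -> F1&~F2 -> 0
  row 5 [0101]: F1=0 F2=1 -> F1&~F2 -> 0
  row 6 [0110]: F1=0 F2=1 -> F1&~F2 -> 0
  row 7 [0111]: F1=0 F2=1 -> F1&~F2 -> 0
  row 8 [1000]: F1=1 F2=0 -> F1&~F2 -> 1
  row 9 [1001]: F1=1 F2=0 -> F1&~F2 -> 1
  row 10 [1010]: F1=1 F2=0 -> F1&~F2 -> 1
  row 11 [1011]: F1=1 F2=0 -> F1&~F2 -> 1
  row 12 [1100]: F1=1 F2=1 -> F1&~F2 -> 0
  row 13 [1101]: F1=1 F2=1 -> F1&~F2 -> 0
  row 14 [1110]: F1=1 F2=1 -> F1&~F2 -> 0
  row 15 [1111]: F1=1 F2=1 -> F1&~F2 -> 0
Full result column, 4 rows per line (u,v fixed per line; w,z runs 00..11 left to right):
  rows 0-3 [u,v=00]: 0000  = hex 0
  rows 4-7 [u,v=01]: 0000  = hex 0
  rows 8-11 [u,v=10]: 1111  = hex F
  rows 12-15 [u,v=11]: 0000  = hex 0
Counterexample vector (row 0 .. row 15) = 0000000011110000
Output column grouped in 4s = 0000 0000 1111 0000 = 0x00F0
Convert to decimal digit by digit (value = value*16 + digit):
  0 -> 0
  0*16 + 0 = 0
  0*16 + 15 (F) = 15
  15*16 + 0 = 240
Decimal = 240

240


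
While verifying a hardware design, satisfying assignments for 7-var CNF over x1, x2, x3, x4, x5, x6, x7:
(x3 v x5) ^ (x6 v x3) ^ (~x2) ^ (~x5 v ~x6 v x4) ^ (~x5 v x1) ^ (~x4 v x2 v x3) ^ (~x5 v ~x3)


CNF with 7 clauses over 7 vars (128 assignments).
An assignment satisfies CNF iff every clause has >=1 true literal.
Check each row (bits = x1,x2,x3,x4,x5,x6,x7; clause T/F shown):
  row 0 [0000000]: clauses=FFTTTTT -> 0
  row 1 [0000001]: clauses=FFTTTTT -> 0
  row 2 [0000010]: clauses=FTTTTTT -> 0
  row 3 [0000011]: clauses=FTTTTTT -> 0
  row 4 [0000100]: clauses=TFTTFTT -> 0
  (every remaining row is evaluated the same way; all 128 results are listed next)
Full result column, 8 rows per line (x1,x2,x3,x4 fixed per line; x5,x6,x7 runs 000..111 left to right):
  rows 0-7 [x1,x2,x3,x4=0000]: 00000000  (ones: 0)
  rows 8-15 [x1,x2,x3,x4=0001]: 00000000  (ones: 0)
  rows 16-23 [x1,x2,x3,x4=0010]: 11110000  (ones: 4)
  rows 24-31 [x1,x2,x3,x4=0011]: 11110000  (ones: 4)
  rows 32-39 [x1,x2,x3,x4=0100]: 00000000  (ones: 0)
  rows 40-47 [x1,x2,x3,x4=0101]: 00000000  (ones: 0)
  rows 48-55 [x1,x2,x3,x4=0110]: 00000000  (ones: 0)
  rows 56-63 [x1,x2,x3,x4=0111]: 00000000  (ones: 0)
  rows 64-71 [x1,x2,x3,x4=1000]: 00000000  (ones: 0)
  rows 72-79 [x1,x2,x3,x4=1001]: 00000000  (ones: 0)
  rows 80-87 [x1,x2,x3,x4=1010]: 11110000  (ones: 4)
  rows 88-95 [x1,x2,x3,x4=1011]: 11110000  (ones: 4)
  rows 96-103 [x1,x2,x3,x4=1100]: 00000000  (ones: 0)
  rows 104-111 [x1,x2,x3,x4=1101]: 00000000  (ones: 0)
  rows 112-119 [x1,x2,x3,x4=1110]: 00000000  (ones: 0)
  rows 120-127 [x1,x2,x3,x4=1111]: 00000000  (ones: 0)
Satisfying assignments = 0+0+4+4+0+0+0+0+0+0+4+4+0+0+0+0 = 16

16


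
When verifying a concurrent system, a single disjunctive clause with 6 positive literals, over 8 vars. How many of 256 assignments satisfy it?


Step 1: Total=2^8=256
Step 2: Unsat when all 6 false: 2^2=4
Step 3: Sat=256-4=252

252
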